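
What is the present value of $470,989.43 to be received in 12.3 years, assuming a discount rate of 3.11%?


Present value formula: PV = FV / (1 + r)^t
PV = $470,989.43 / (1 + 0.0311)^12.3
PV = $470,989.43 / 1.45747018
PV = $323,155.45

PV = FV / (1 + r)^t = $323,155.45


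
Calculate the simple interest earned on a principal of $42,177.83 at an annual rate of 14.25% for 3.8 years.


Simple interest formula: I = P × r × t
I = $42,177.83 × 0.1425 × 3.8
I = $22,839.29

I = P × r × t = $22,839.29


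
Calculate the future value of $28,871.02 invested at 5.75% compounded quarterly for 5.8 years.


Compound interest formula: A = P(1 + r/n)^(nt)
A = $28,871.02 × (1 + 0.0575/4)^(4 × 5.8)
Growth factor: (1 + 0.0575/4)^23.2 = 1.3925348
A = $28,871.02 × 1.3925348
A = $40,203.90

A = P(1 + r/n)^(nt) = $40,203.90


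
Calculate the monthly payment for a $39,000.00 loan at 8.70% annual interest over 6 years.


Loan payment formula: PMT = PV × r / (1 − (1 + r)^(−n))
Monthly rate r = 0.087/12 = 0.00725, n = 72 months
Denominator: 1 − (1 + 0.087/12)^(−72) = 0.405549
PMT = $39,000.00 × (0.087/12) / 0.405549
PMT = $697.20 per month

PMT = PV × r / (1-(1+r)^(-n)) = $697.20/month


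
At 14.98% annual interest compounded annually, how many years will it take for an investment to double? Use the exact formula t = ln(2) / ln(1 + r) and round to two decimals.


Doubling condition: (1 + r)^t = 2
Take ln of both sides: t × ln(1 + r) = ln(2)
t = ln(2) / ln(1 + r)
t = 0.693147 / 0.139588
t = 4.97

t = ln(2) / ln(1 + r) = 4.97 years


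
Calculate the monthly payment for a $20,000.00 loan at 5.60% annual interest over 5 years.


Loan payment formula: PMT = PV × r / (1 − (1 + r)^(−n))
Monthly rate r = 0.056/12 ≈ 0.00466667, n = 60 months
Denominator: 1 − (1 + 0.056/12)^(−60) = 0.243724
PMT = $20,000.00 × (0.056/12) / 0.243724
PMT = $382.95 per month

PMT = PV × r / (1-(1+r)^(-n)) = $382.95/month


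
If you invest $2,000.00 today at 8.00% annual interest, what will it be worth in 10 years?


Future value formula: FV = PV × (1 + r)^t
FV = $2,000.00 × (1 + 0.08)^10
FV = $2,000.00 × 2.158925
FV = $4,317.85

FV = PV × (1 + r)^t = $4,317.85


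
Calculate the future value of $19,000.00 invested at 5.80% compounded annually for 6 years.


Compound interest formula: A = P(1 + r/n)^(nt)
A = $19,000.00 × (1 + 0.058/1)^(1 × 6)
Growth factor: (1 + 0.058/1)^6 = 1.402536
A = $19,000.00 × 1.402536
A = $26,648.18

A = P(1 + r/n)^(nt) = $26,648.18


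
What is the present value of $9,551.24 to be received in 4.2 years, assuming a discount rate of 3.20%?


Present value formula: PV = FV / (1 + r)^t
PV = $9,551.24 / (1 + 0.032)^4.2
PV = $9,551.24 / 1.141444
PV = $8,367.68

PV = FV / (1 + r)^t = $8,367.68


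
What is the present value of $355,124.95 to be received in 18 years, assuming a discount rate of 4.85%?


Present value formula: PV = FV / (1 + r)^t
PV = $355,124.95 / (1 + 0.0485)^18
PV = $355,124.95 / 2.3454805
PV = $151,408.19

PV = FV / (1 + r)^t = $151,408.19


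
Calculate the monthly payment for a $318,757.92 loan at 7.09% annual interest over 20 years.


Loan payment formula: PMT = PV × r / (1 − (1 + r)^(−n))
Monthly rate r = 0.0709/12 ≈ 0.00590833, n = 240 months
Denominator: 1 − (1 + 0.0709/12)^(−240) = 0.756789
PMT = $318,757.92 × (0.0709/12) / 0.756789
PMT = $2,488.58 per month

PMT = PV × r / (1-(1+r)^(-n)) = $2,488.58/month


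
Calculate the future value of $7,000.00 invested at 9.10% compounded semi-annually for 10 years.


Compound interest formula: A = P(1 + r/n)^(nt)
A = $7,000.00 × (1 + 0.091/2)^(2 × 10)
Growth factor: (1 + 0.091/2)^20 = 2.4348978
A = $7,000.00 × 2.4348978
A = $17,044.28

A = P(1 + r/n)^(nt) = $17,044.28


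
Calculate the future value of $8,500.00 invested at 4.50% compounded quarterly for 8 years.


Compound interest formula: A = P(1 + r/n)^(nt)
A = $8,500.00 × (1 + 0.045/4)^(4 × 8)
Growth factor: (1 + 0.045/4)^32 = 1.4304514
A = $8,500.00 × 1.4304514
A = $12,158.84

A = P(1 + r/n)^(nt) = $12,158.84


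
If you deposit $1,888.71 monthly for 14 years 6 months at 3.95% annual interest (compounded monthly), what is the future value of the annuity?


Future value of an ordinary annuity: FV = PMT × ((1 + r)^n − 1) / r
Monthly rate r = 0.0395/12 ≈ 0.00329167, n = 174
FV = $1,888.71 × ((1 + 0.0395/12)^174 − 1) / (0.0395/12)
FV = $1,888.71 × 234.370473
FV = $442,657.86

FV = PMT × ((1+r)^n - 1)/r = $442,657.86


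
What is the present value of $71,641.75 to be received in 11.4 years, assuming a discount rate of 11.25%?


Present value formula: PV = FV / (1 + r)^t
PV = $71,641.75 / (1 + 0.1125)^11.4
PV = $71,641.75 / 3.371477
PV = $21,249.37

PV = FV / (1 + r)^t = $21,249.37


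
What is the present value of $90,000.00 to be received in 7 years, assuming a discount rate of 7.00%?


Present value formula: PV = FV / (1 + r)^t
PV = $90,000.00 / (1 + 0.07)^7
PV = $90,000.00 / 1.6057815
PV = $56,047.48

PV = FV / (1 + r)^t = $56,047.48


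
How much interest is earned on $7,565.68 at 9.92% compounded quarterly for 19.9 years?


Compound interest earned = final amount − principal.
A = P(1 + r/n)^(nt) = $7,565.68 × (1 + 0.0992/4)^(4 × 19.9) = $53,176.73
Interest = A − P = $53,176.73 − $7,565.68 = $45,611.05

Interest = A - P = $45,611.05


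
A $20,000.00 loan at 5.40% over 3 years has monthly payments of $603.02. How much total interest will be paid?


Total paid over the life of the loan = PMT × n.
Total paid = $603.02 × 36 = $21,708.72
Total interest = total paid − principal = $21,708.72 − $20,000.00 = $1,708.72

Total interest = (PMT × n) - PV = $1,708.72


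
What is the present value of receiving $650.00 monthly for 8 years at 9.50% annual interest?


Present value of an ordinary annuity: PV = PMT × (1 − (1 + r)^(−n)) / r
Monthly rate r = 0.095/12 ≈ 0.00791667, n = 96
PV = $650.00 × (1 − (1 + 0.095/12)^(−96)) / (0.095/12)
PV = $650.00 × 67.065090
PV = $43,592.31

PV = PMT × (1-(1+r)^(-n))/r = $43,592.31


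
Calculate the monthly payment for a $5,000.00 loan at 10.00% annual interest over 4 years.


Loan payment formula: PMT = PV × r / (1 − (1 + r)^(−n))
Monthly rate r = 0.1/12 ≈ 0.00833333, n = 48 months
Denominator: 1 − (1 + 0.1/12)^(−48) = 0.328568
PMT = $5,000.00 × (0.1/12) / 0.328568
PMT = $126.81 per month

PMT = PV × r / (1-(1+r)^(-n)) = $126.81/month


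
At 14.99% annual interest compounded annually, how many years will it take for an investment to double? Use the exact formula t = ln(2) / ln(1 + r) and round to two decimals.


Doubling condition: (1 + r)^t = 2
Take ln of both sides: t × ln(1 + r) = ln(2)
t = ln(2) / ln(1 + r)
t = 0.693147 / 0.139675
t = 4.96

t = ln(2) / ln(1 + r) = 4.96 years


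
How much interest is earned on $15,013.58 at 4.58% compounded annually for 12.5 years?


Compound interest earned = final amount − principal.
A = P(1 + r/n)^(nt) = $15,013.58 × (1 + 0.0458/1)^(1 × 12.5) = $26,278.00
Interest = A − P = $26,278.00 − $15,013.58 = $11,264.42

Interest = A - P = $11,264.42


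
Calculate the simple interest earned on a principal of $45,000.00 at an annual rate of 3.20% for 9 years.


Simple interest formula: I = P × r × t
I = $45,000.00 × 0.032 × 9
I = $12,960.00

I = P × r × t = $12,960.00


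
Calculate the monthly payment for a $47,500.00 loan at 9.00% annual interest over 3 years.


Loan payment formula: PMT = PV × r / (1 − (1 + r)^(−n))
Monthly rate r = 0.09/12 = 0.0075, n = 36 months
Denominator: 1 − (1 + 0.09/12)^(−36) = 0.235851
PMT = $47,500.00 × (0.09/12) / 0.235851
PMT = $1,510.49 per month

PMT = PV × r / (1-(1+r)^(-n)) = $1,510.49/month


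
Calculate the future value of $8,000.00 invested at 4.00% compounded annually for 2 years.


Compound interest formula: A = P(1 + r/n)^(nt)
A = $8,000.00 × (1 + 0.04/1)^(1 × 2)
Growth factor: (1 + 0.04/1)^2 = 1.081600
A = $8,000.00 × 1.081600
A = $8,652.80

A = P(1 + r/n)^(nt) = $8,652.80


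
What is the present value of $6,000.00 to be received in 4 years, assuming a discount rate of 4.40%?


Present value formula: PV = FV / (1 + r)^t
PV = $6,000.00 / (1 + 0.044)^4
PV = $6,000.00 / 1.1879605
PV = $5,050.67

PV = FV / (1 + r)^t = $5,050.67


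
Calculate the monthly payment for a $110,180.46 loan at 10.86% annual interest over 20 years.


Loan payment formula: PMT = PV × r / (1 − (1 + r)^(−n))
Monthly rate r = 0.1086/12 = 0.00905, n = 240 months
Denominator: 1 − (1 + 0.1086/12)^(−240) = 0.884932
PMT = $110,180.46 × (0.1086/12) / 0.884932
PMT = $1,126.79 per month

PMT = PV × r / (1-(1+r)^(-n)) = $1,126.79/month


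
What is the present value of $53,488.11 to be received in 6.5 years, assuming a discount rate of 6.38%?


Present value formula: PV = FV / (1 + r)^t
PV = $53,488.11 / (1 + 0.0638)^6.5
PV = $53,488.11 / 1.49482347
PV = $35,782.23

PV = FV / (1 + r)^t = $35,782.23


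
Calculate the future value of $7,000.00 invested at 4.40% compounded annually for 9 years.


Compound interest formula: A = P(1 + r/n)^(nt)
A = $7,000.00 × (1 + 0.044/1)^(1 × 9)
Growth factor: (1 + 0.044/1)^9 = 1.4733451
A = $7,000.00 × 1.4733451
A = $10,313.42

A = P(1 + r/n)^(nt) = $10,313.42


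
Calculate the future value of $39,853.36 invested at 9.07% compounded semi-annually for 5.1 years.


Compound interest formula: A = P(1 + r/n)^(nt)
A = $39,853.36 × (1 + 0.0907/2)^(2 × 5.1)
Growth factor: (1 + 0.0907/2)^10.2 = 1.5720617
A = $39,853.36 × 1.5720617
A = $62,651.94

A = P(1 + r/n)^(nt) = $62,651.94


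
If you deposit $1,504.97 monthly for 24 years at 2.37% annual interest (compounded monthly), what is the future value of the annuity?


Future value of an ordinary annuity: FV = PMT × ((1 + r)^n − 1) / r
Monthly rate r = 0.0237/12 = 0.001975, n = 288
FV = $1,504.97 × ((1 + 0.0237/12)^288 − 1) / (0.0237/12)
FV = $1,504.97 × 387.420739
FV = $583,056.59

FV = PMT × ((1+r)^n - 1)/r = $583,056.59


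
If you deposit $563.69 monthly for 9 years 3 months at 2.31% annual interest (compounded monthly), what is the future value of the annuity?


Future value of an ordinary annuity: FV = PMT × ((1 + r)^n − 1) / r
Monthly rate r = 0.0231/12 = 0.001925, n = 111
FV = $563.69 × ((1 + 0.0231/12)^111 − 1) / (0.0231/12)
FV = $563.69 × 123.618631
FV = $69,682.59

FV = PMT × ((1+r)^n - 1)/r = $69,682.59


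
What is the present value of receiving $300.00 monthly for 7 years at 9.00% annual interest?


Present value of an ordinary annuity: PV = PMT × (1 − (1 + r)^(−n)) / r
Monthly rate r = 0.09/12 = 0.0075, n = 84
PV = $300.00 × (1 − (1 + 0.09/12)^(−84)) / (0.09/12)
PV = $300.00 × 62.153965
PV = $18,646.19

PV = PMT × (1-(1+r)^(-n))/r = $18,646.19


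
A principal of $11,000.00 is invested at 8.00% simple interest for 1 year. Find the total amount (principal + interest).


Total amount formula: A = P(1 + rt) = P + P·r·t
Interest: I = P × r × t = $11,000.00 × 0.08 × 1 = $880.00
A = P + I = $11,000.00 + $880.00 = $11,880.00

A = P + I = P(1 + rt) = $11,880.00


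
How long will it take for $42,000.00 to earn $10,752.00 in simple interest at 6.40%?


Rearrange the simple interest formula for t:
I = P × r × t  ⇒  t = I / (P × r)
t = $10,752.00 / ($42,000.00 × 0.064)
t = 4

t = I/(P×r) = 4 years


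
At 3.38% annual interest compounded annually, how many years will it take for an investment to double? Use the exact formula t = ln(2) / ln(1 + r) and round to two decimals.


Doubling condition: (1 + r)^t = 2
Take ln of both sides: t × ln(1 + r) = ln(2)
t = ln(2) / ln(1 + r)
t = 0.693147 / 0.033241
t = 20.85

t = ln(2) / ln(1 + r) = 20.85 years


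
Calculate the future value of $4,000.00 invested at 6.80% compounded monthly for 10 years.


Compound interest formula: A = P(1 + r/n)^(nt)
A = $4,000.00 × (1 + 0.068/12)^(12 × 10)
Growth factor: (1 + 0.068/12)^120 = 1.970093
A = $4,000.00 × 1.970093
A = $7,880.37

A = P(1 + r/n)^(nt) = $7,880.37


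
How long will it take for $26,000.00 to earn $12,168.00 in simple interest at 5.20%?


Rearrange the simple interest formula for t:
I = P × r × t  ⇒  t = I / (P × r)
t = $12,168.00 / ($26,000.00 × 0.052)
t = 9

t = I/(P×r) = 9 years


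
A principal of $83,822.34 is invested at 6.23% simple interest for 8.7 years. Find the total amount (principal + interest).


Total amount formula: A = P(1 + rt) = P + P·r·t
Interest: I = P × r × t = $83,822.34 × 0.0623 × 8.7 = $45,432.55
A = P + I = $83,822.34 + $45,432.55 = $129,254.89

A = P + I = P(1 + rt) = $129,254.89


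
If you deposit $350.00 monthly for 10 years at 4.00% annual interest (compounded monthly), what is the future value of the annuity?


Future value of an ordinary annuity: FV = PMT × ((1 + r)^n − 1) / r
Monthly rate r = 0.04/12 ≈ 0.00333333, n = 120
FV = $350.00 × ((1 + 0.04/12)^120 − 1) / (0.04/12)
FV = $350.00 × 147.249805
FV = $51,537.43

FV = PMT × ((1+r)^n - 1)/r = $51,537.43


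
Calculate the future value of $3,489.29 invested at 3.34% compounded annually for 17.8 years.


Compound interest formula: A = P(1 + r/n)^(nt)
A = $3,489.29 × (1 + 0.0334/1)^(1 × 17.8)
Growth factor: (1 + 0.0334/1)^17.8 = 1.794645
A = $3,489.29 × 1.794645
A = $6,262.04

A = P(1 + r/n)^(nt) = $6,262.04


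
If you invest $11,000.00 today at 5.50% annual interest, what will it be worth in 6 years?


Future value formula: FV = PV × (1 + r)^t
FV = $11,000.00 × (1 + 0.055)^6
FV = $11,000.00 × 1.378843
FV = $15,167.27

FV = PV × (1 + r)^t = $15,167.27


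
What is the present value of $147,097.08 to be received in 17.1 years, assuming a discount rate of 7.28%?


Present value formula: PV = FV / (1 + r)^t
PV = $147,097.08 / (1 + 0.0728)^17.1
PV = $147,097.08 / 3.325607
PV = $44,231.65

PV = FV / (1 + r)^t = $44,231.65


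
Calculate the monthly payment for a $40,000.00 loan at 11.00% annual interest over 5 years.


Loan payment formula: PMT = PV × r / (1 − (1 + r)^(−n))
Monthly rate r = 0.11/12 ≈ 0.00916667, n = 60 months
Denominator: 1 − (1 + 0.11/12)^(−60) = 0.421603
PMT = $40,000.00 × (0.11/12) / 0.421603
PMT = $869.70 per month

PMT = PV × r / (1-(1+r)^(-n)) = $869.70/month


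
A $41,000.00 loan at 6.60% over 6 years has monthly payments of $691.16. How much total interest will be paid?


Total paid over the life of the loan = PMT × n.
Total paid = $691.16 × 72 = $49,763.52
Total interest = total paid − principal = $49,763.52 − $41,000.00 = $8,763.52

Total interest = (PMT × n) - PV = $8,763.52


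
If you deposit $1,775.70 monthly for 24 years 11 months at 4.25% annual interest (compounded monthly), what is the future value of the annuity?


Future value of an ordinary annuity: FV = PMT × ((1 + r)^n − 1) / r
Monthly rate r = 0.0425/12 ≈ 0.00354167, n = 299
FV = $1,775.70 × ((1 + 0.0425/12)^299 − 1) / (0.0425/12)
FV = $1,775.70 × 530.252243
FV = $941,568.91

FV = PMT × ((1+r)^n - 1)/r = $941,568.91


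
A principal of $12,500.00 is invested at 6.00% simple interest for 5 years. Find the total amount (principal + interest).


Total amount formula: A = P(1 + rt) = P + P·r·t
Interest: I = P × r × t = $12,500.00 × 0.06 × 5 = $3,750.00
A = P + I = $12,500.00 + $3,750.00 = $16,250.00

A = P + I = P(1 + rt) = $16,250.00


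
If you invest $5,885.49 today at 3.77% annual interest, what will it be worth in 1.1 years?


Future value formula: FV = PV × (1 + r)^t
FV = $5,885.49 × (1 + 0.0377)^1.1
FV = $5,885.49 × 1.0415473
FV = $6,130.02

FV = PV × (1 + r)^t = $6,130.02


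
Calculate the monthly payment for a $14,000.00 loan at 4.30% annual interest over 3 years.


Loan payment formula: PMT = PV × r / (1 − (1 + r)^(−n))
Monthly rate r = 0.043/12 ≈ 0.00358333, n = 36 months
Denominator: 1 − (1 + 0.043/12)^(−36) = 0.120823
PMT = $14,000.00 × (0.043/12) / 0.120823
PMT = $415.21 per month

PMT = PV × r / (1-(1+r)^(-n)) = $415.21/month


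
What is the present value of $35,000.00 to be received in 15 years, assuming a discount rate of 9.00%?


Present value formula: PV = FV / (1 + r)^t
PV = $35,000.00 / (1 + 0.09)^15
PV = $35,000.00 / 3.642482
PV = $9,608.83

PV = FV / (1 + r)^t = $9,608.83


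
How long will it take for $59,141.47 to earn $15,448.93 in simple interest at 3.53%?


Rearrange the simple interest formula for t:
I = P × r × t  ⇒  t = I / (P × r)
t = $15,448.93 / ($59,141.47 × 0.0353)
t = 7.4

t = I/(P×r) = 7.4 years


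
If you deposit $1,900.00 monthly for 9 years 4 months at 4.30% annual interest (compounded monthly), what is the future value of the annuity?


Future value of an ordinary annuity: FV = PMT × ((1 + r)^n − 1) / r
Monthly rate r = 0.043/12 ≈ 0.00358333, n = 112
FV = $1,900.00 × ((1 + 0.043/12)^112 − 1) / (0.043/12)
FV = $1,900.00 × 137.5099343
FV = $261,268.88

FV = PMT × ((1+r)^n - 1)/r = $261,268.88


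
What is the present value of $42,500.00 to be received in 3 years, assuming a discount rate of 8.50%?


Present value formula: PV = FV / (1 + r)^t
PV = $42,500.00 / (1 + 0.085)^3
PV = $42,500.00 / 1.2772891
PV = $33,273.59

PV = FV / (1 + r)^t = $33,273.59


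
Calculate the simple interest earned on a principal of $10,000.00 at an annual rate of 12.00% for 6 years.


Simple interest formula: I = P × r × t
I = $10,000.00 × 0.12 × 6
I = $7,200.00

I = P × r × t = $7,200.00


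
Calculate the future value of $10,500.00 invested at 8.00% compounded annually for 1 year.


Compound interest formula: A = P(1 + r/n)^(nt)
A = $10,500.00 × (1 + 0.08/1)^(1 × 1)
Growth factor: (1 + 0.08/1)^1 = 1.080000
A = $10,500.00 × 1.080000
A = $11,340.00

A = P(1 + r/n)^(nt) = $11,340.00


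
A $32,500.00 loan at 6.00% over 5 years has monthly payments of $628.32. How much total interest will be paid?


Total paid over the life of the loan = PMT × n.
Total paid = $628.32 × 60 = $37,699.20
Total interest = total paid − principal = $37,699.20 − $32,500.00 = $5,199.20

Total interest = (PMT × n) - PV = $5,199.20


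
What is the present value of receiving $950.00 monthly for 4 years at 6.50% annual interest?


Present value of an ordinary annuity: PV = PMT × (1 − (1 + r)^(−n)) / r
Monthly rate r = 0.065/12 ≈ 0.00541667, n = 48
PV = $950.00 × (1 − (1 + 0.065/12)^(−48)) / (0.065/12)
PV = $950.00 × 42.167488
PV = $40,059.11

PV = PMT × (1-(1+r)^(-n))/r = $40,059.11


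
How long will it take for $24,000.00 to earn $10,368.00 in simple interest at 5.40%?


Rearrange the simple interest formula for t:
I = P × r × t  ⇒  t = I / (P × r)
t = $10,368.00 / ($24,000.00 × 0.054)
t = 8

t = I/(P×r) = 8 years


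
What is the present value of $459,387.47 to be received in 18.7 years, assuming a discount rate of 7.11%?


Present value formula: PV = FV / (1 + r)^t
PV = $459,387.47 / (1 + 0.0711)^18.7
PV = $459,387.47 / 3.6126123
PV = $127,162.13

PV = FV / (1 + r)^t = $127,162.13


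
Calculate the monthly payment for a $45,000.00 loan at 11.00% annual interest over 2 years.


Loan payment formula: PMT = PV × r / (1 − (1 + r)^(−n))
Monthly rate r = 0.11/12 ≈ 0.00916667, n = 24 months
Denominator: 1 − (1 + 0.11/12)^(−24) = 0.196677
PMT = $45,000.00 × (0.11/12) / 0.196677
PMT = $2,097.35 per month

PMT = PV × r / (1-(1+r)^(-n)) = $2,097.35/month


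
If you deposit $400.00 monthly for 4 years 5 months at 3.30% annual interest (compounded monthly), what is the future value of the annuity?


Future value of an ordinary annuity: FV = PMT × ((1 + r)^n − 1) / r
Monthly rate r = 0.033/12 = 0.00275, n = 53
FV = $400.00 × ((1 + 0.033/12)^53 − 1) / (0.033/12)
FV = $400.00 × 56.972917
FV = $22,789.17

FV = PMT × ((1+r)^n - 1)/r = $22,789.17


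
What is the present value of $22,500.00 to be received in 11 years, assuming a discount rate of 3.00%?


Present value formula: PV = FV / (1 + r)^t
PV = $22,500.00 / (1 + 0.03)^11
PV = $22,500.00 / 1.384234
PV = $16,254.48

PV = FV / (1 + r)^t = $16,254.48


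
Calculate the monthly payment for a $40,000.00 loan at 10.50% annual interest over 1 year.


Loan payment formula: PMT = PV × r / (1 − (1 + r)^(−n))
Monthly rate r = 0.105/12 = 0.00875, n = 12 months
Denominator: 1 − (1 + 0.105/12)^(−12) = 0.0992642
PMT = $40,000.00 × (0.105/12) / 0.0992642
PMT = $3,525.94 per month

PMT = PV × r / (1-(1+r)^(-n)) = $3,525.94/month


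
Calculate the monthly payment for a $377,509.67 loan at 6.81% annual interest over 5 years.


Loan payment formula: PMT = PV × r / (1 − (1 + r)^(−n))
Monthly rate r = 0.0681/12 = 0.005675, n = 60 months
Denominator: 1 − (1 + 0.0681/12)^(−60) = 0.2879004
PMT = $377,509.67 × (0.0681/12) / 0.2879004
PMT = $7,441.35 per month

PMT = PV × r / (1-(1+r)^(-n)) = $7,441.35/month


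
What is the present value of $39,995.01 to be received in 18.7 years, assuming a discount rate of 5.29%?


Present value formula: PV = FV / (1 + r)^t
PV = $39,995.01 / (1 + 0.0529)^18.7
PV = $39,995.01 / 2.6220396
PV = $15,253.40

PV = FV / (1 + r)^t = $15,253.40


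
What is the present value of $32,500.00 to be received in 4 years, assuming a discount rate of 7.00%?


Present value formula: PV = FV / (1 + r)^t
PV = $32,500.00 / (1 + 0.07)^4
PV = $32,500.00 / 1.310796
PV = $24,794.09

PV = FV / (1 + r)^t = $24,794.09


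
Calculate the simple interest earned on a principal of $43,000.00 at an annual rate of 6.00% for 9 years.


Simple interest formula: I = P × r × t
I = $43,000.00 × 0.06 × 9
I = $23,220.00

I = P × r × t = $23,220.00


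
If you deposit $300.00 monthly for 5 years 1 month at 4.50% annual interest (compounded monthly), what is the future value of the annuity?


Future value of an ordinary annuity: FV = PMT × ((1 + r)^n − 1) / r
Monthly rate r = 0.045/12 = 0.00375, n = 61
FV = $300.00 × ((1 + 0.045/12)^61 − 1) / (0.045/12)
FV = $300.00 × 68.397348
FV = $20,519.20

FV = PMT × ((1+r)^n - 1)/r = $20,519.20


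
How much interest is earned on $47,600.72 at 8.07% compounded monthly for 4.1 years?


Compound interest earned = final amount − principal.
A = P(1 + r/n)^(nt) = $47,600.72 × (1 + 0.0807/12)^(12 × 4.1) = $66,195.36
Interest = A − P = $66,195.36 − $47,600.72 = $18,594.64

Interest = A - P = $18,594.64


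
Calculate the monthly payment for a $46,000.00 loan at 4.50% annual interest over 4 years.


Loan payment formula: PMT = PV × r / (1 − (1 + r)^(−n))
Monthly rate r = 0.045/12 = 0.00375, n = 48 months
Denominator: 1 − (1 + 0.045/12)^(−48) = 0.164449
PMT = $46,000.00 × (0.045/12) / 0.164449
PMT = $1,048.96 per month

PMT = PV × r / (1-(1+r)^(-n)) = $1,048.96/month


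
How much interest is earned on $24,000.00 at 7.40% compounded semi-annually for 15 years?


Compound interest earned = final amount − principal.
A = P(1 + r/n)^(nt) = $24,000.00 × (1 + 0.074/2)^(2 × 15) = $71,379.57
Interest = A − P = $71,379.57 − $24,000.00 = $47,379.57

Interest = A - P = $47,379.57


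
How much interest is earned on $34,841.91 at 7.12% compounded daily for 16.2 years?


Compound interest earned = final amount − principal.
A = P(1 + r/n)^(nt) = $34,841.91 × (1 + 0.0712/365)^(365 × 16.2) = $110,404.23
Interest = A − P = $110,404.23 − $34,841.91 = $75,562.32

Interest = A - P = $75,562.32


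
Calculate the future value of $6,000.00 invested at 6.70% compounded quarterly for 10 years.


Compound interest formula: A = P(1 + r/n)^(nt)
A = $6,000.00 × (1 + 0.067/4)^(4 × 10)
Growth factor: (1 + 0.067/4)^40 = 1.943423
A = $6,000.00 × 1.943423
A = $11,660.54

A = P(1 + r/n)^(nt) = $11,660.54


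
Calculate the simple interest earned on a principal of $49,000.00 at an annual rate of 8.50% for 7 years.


Simple interest formula: I = P × r × t
I = $49,000.00 × 0.085 × 7
I = $29,155.00

I = P × r × t = $29,155.00


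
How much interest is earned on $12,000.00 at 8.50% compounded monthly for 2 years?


Compound interest earned = final amount − principal.
A = P(1 + r/n)^(nt) = $12,000.00 × (1 + 0.085/12)^(12 × 2) = $14,215.14
Interest = A − P = $14,215.14 − $12,000.00 = $2,215.14

Interest = A - P = $2,215.14


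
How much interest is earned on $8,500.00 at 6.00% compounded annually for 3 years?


Compound interest earned = final amount − principal.
A = P(1 + r/n)^(nt) = $8,500.00 × (1 + 0.06/1)^(1 × 3) = $10,123.64
Interest = A − P = $10,123.64 − $8,500.00 = $1,623.64

Interest = A - P = $1,623.64


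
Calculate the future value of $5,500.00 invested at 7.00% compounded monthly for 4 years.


Compound interest formula: A = P(1 + r/n)^(nt)
A = $5,500.00 × (1 + 0.07/12)^(12 × 4)
Growth factor: (1 + 0.07/12)^48 = 1.322054
A = $5,500.00 × 1.322054
A = $7,271.30

A = P(1 + r/n)^(nt) = $7,271.30


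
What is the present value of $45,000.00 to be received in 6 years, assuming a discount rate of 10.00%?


Present value formula: PV = FV / (1 + r)^t
PV = $45,000.00 / (1 + 0.1)^6
PV = $45,000.00 / 1.771561
PV = $25,401.33

PV = FV / (1 + r)^t = $25,401.33


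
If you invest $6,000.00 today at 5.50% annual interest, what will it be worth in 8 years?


Future value formula: FV = PV × (1 + r)^t
FV = $6,000.00 × (1 + 0.055)^8
FV = $6,000.00 × 1.534687
FV = $9,208.12

FV = PV × (1 + r)^t = $9,208.12


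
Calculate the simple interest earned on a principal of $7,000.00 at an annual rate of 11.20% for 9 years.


Simple interest formula: I = P × r × t
I = $7,000.00 × 0.112 × 9
I = $7,056.00

I = P × r × t = $7,056.00


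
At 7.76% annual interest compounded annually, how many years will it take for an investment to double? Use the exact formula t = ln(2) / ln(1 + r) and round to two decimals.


Doubling condition: (1 + r)^t = 2
Take ln of both sides: t × ln(1 + r) = ln(2)
t = ln(2) / ln(1 + r)
t = 0.693147 / 0.074736
t = 9.27

t = ln(2) / ln(1 + r) = 9.27 years


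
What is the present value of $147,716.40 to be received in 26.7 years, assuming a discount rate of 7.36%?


Present value formula: PV = FV / (1 + r)^t
PV = $147,716.40 / (1 + 0.0736)^26.7
PV = $147,716.40 / 6.660316
PV = $22,178.59

PV = FV / (1 + r)^t = $22,178.59


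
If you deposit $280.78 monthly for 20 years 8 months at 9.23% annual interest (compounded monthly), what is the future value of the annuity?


Future value of an ordinary annuity: FV = PMT × ((1 + r)^n − 1) / r
Monthly rate r = 0.0923/12 ≈ 0.00769167, n = 248
FV = $280.78 × ((1 + 0.0923/12)^248 − 1) / (0.0923/12)
FV = $280.78 × 739.431897
FV = $207,617.69

FV = PMT × ((1+r)^n - 1)/r = $207,617.69


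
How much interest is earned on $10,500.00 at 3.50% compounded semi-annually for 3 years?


Compound interest earned = final amount − principal.
A = P(1 + r/n)^(nt) = $10,500.00 × (1 + 0.035/2)^(2 × 3) = $11,651.87
Interest = A − P = $11,651.87 − $10,500.00 = $1,151.87

Interest = A - P = $1,151.87


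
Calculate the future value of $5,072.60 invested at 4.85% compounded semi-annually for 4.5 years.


Compound interest formula: A = P(1 + r/n)^(nt)
A = $5,072.60 × (1 + 0.0485/2)^(2 × 4.5)
Growth factor: (1 + 0.0485/2)^9 = 1.240663
A = $5,072.60 × 1.240663
A = $6,293.39

A = P(1 + r/n)^(nt) = $6,293.39


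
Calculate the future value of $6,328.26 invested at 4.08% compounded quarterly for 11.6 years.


Compound interest formula: A = P(1 + r/n)^(nt)
A = $6,328.26 × (1 + 0.0408/4)^(4 × 11.6)
Growth factor: (1 + 0.0408/4)^46.4 = 1.601407
A = $6,328.26 × 1.601407
A = $10,134.12

A = P(1 + r/n)^(nt) = $10,134.12


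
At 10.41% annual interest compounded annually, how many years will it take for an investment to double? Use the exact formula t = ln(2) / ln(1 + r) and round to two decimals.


Doubling condition: (1 + r)^t = 2
Take ln of both sides: t × ln(1 + r) = ln(2)
t = ln(2) / ln(1 + r)
t = 0.693147 / 0.099031
t = 7.00

t = ln(2) / ln(1 + r) = 7.00 years


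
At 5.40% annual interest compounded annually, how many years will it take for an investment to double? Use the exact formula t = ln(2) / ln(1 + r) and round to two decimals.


Doubling condition: (1 + r)^t = 2
Take ln of both sides: t × ln(1 + r) = ln(2)
t = ln(2) / ln(1 + r)
t = 0.693147 / 0.052592
t = 13.18

t = ln(2) / ln(1 + r) = 13.18 years


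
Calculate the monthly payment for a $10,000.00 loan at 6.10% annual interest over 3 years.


Loan payment formula: PMT = PV × r / (1 − (1 + r)^(−n))
Monthly rate r = 0.061/12 ≈ 0.00508333, n = 36 months
Denominator: 1 − (1 + 0.061/12)^(−36) = 0.166846
PMT = $10,000.00 × (0.061/12) / 0.166846
PMT = $304.67 per month

PMT = PV × r / (1-(1+r)^(-n)) = $304.67/month


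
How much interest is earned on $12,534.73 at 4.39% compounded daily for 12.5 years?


Compound interest earned = final amount − principal.
A = P(1 + r/n)^(nt) = $12,534.73 × (1 + 0.0439/365)^(365 × 12.5) = $21,698.00
Interest = A − P = $21,698.00 − $12,534.73 = $9,163.27

Interest = A - P = $9,163.27


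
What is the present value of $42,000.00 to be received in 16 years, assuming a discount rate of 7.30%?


Present value formula: PV = FV / (1 + r)^t
PV = $42,000.00 / (1 + 0.073)^16
PV = $42,000.00 / 3.087419
PV = $13,603.60

PV = FV / (1 + r)^t = $13,603.60


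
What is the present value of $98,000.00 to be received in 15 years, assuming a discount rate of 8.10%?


Present value formula: PV = FV / (1 + r)^t
PV = $98,000.00 / (1 + 0.081)^15
PV = $98,000.00 / 3.216514
PV = $30,467.77

PV = FV / (1 + r)^t = $30,467.77


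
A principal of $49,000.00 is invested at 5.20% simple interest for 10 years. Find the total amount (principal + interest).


Total amount formula: A = P(1 + rt) = P + P·r·t
Interest: I = P × r × t = $49,000.00 × 0.052 × 10 = $25,480.00
A = P + I = $49,000.00 + $25,480.00 = $74,480.00

A = P + I = P(1 + rt) = $74,480.00


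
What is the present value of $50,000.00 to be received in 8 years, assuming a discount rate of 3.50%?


Present value formula: PV = FV / (1 + r)^t
PV = $50,000.00 / (1 + 0.035)^8
PV = $50,000.00 / 1.316809
PV = $37,970.58

PV = FV / (1 + r)^t = $37,970.58


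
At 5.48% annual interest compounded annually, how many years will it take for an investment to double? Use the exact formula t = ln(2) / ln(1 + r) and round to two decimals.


Doubling condition: (1 + r)^t = 2
Take ln of both sides: t × ln(1 + r) = ln(2)
t = ln(2) / ln(1 + r)
t = 0.693147 / 0.053351
t = 12.99

t = ln(2) / ln(1 + r) = 12.99 years


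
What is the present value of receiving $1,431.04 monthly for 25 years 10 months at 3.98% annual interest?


Present value of an ordinary annuity: PV = PMT × (1 − (1 + r)^(−n)) / r
Monthly rate r = 0.0398/12 ≈ 0.00331667, n = 310
PV = $1,431.04 × (1 − (1 + 0.0398/12)^(−310)) / (0.0398/12)
PV = $1,431.04 × 193.486108
PV = $276,886.36

PV = PMT × (1-(1+r)^(-n))/r = $276,886.36


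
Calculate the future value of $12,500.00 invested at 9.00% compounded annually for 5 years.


Compound interest formula: A = P(1 + r/n)^(nt)
A = $12,500.00 × (1 + 0.09/1)^(1 × 5)
Growth factor: (1 + 0.09/1)^5 = 1.538624
A = $12,500.00 × 1.538624
A = $19,232.80

A = P(1 + r/n)^(nt) = $19,232.80


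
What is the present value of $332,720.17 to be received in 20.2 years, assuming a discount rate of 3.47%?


Present value formula: PV = FV / (1 + r)^t
PV = $332,720.17 / (1 + 0.0347)^20.2
PV = $332,720.17 / 1.99182818
PV = $167,042.61

PV = FV / (1 + r)^t = $167,042.61


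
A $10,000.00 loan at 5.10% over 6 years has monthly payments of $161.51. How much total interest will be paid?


Total paid over the life of the loan = PMT × n.
Total paid = $161.51 × 72 = $11,628.72
Total interest = total paid − principal = $11,628.72 − $10,000.00 = $1,628.72

Total interest = (PMT × n) - PV = $1,628.72


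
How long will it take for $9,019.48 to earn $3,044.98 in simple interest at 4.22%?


Rearrange the simple interest formula for t:
I = P × r × t  ⇒  t = I / (P × r)
t = $3,044.98 / ($9,019.48 × 0.0422)
t = 8

t = I/(P×r) = 8 years


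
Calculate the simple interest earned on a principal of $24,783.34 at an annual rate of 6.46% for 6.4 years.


Simple interest formula: I = P × r × t
I = $24,783.34 × 0.0646 × 6.4
I = $10,246.42

I = P × r × t = $10,246.42


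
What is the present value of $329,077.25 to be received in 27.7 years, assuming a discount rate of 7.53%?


Present value formula: PV = FV / (1 + r)^t
PV = $329,077.25 / (1 + 0.0753)^27.7
PV = $329,077.25 / 7.470870
PV = $44,048.05

PV = FV / (1 + r)^t = $44,048.05


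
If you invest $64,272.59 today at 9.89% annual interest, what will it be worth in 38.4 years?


Future value formula: FV = PV × (1 + r)^t
FV = $64,272.59 × (1 + 0.0989)^38.4
FV = $64,272.59 × 37.3933055
FV = $2,403,364.59

FV = PV × (1 + r)^t = $2,403,364.59


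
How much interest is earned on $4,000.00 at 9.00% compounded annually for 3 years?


Compound interest earned = final amount − principal.
A = P(1 + r/n)^(nt) = $4,000.00 × (1 + 0.09/1)^(1 × 3) = $5,180.12
Interest = A − P = $5,180.12 − $4,000.00 = $1,180.12

Interest = A - P = $1,180.12


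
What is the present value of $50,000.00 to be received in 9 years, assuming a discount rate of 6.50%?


Present value formula: PV = FV / (1 + r)^t
PV = $50,000.00 / (1 + 0.065)^9
PV = $50,000.00 / 1.7625704
PV = $28,367.66

PV = FV / (1 + r)^t = $28,367.66


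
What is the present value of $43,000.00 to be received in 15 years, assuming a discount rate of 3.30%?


Present value formula: PV = FV / (1 + r)^t
PV = $43,000.00 / (1 + 0.033)^15
PV = $43,000.00 / 1.6274394
PV = $26,421.87

PV = FV / (1 + r)^t = $26,421.87


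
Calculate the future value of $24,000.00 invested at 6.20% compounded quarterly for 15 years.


Compound interest formula: A = P(1 + r/n)^(nt)
A = $24,000.00 × (1 + 0.062/4)^(4 × 15)
Growth factor: (1 + 0.062/4)^60 = 2.5164926
A = $24,000.00 × 2.5164926
A = $60,395.82

A = P(1 + r/n)^(nt) = $60,395.82


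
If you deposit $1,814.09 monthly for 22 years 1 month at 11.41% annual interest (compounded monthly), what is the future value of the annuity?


Future value of an ordinary annuity: FV = PMT × ((1 + r)^n − 1) / r
Monthly rate r = 0.1141/12 ≈ 0.00950833, n = 265
FV = $1,814.09 × ((1 + 0.1141/12)^265 − 1) / (0.1141/12)
FV = $1,814.09 × 1186.111725
FV = $2,151,713.42

FV = PMT × ((1+r)^n - 1)/r = $2,151,713.42


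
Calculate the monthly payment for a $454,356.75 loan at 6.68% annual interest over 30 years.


Loan payment formula: PMT = PV × r / (1 − (1 + r)^(−n))
Monthly rate r = 0.0668/12 ≈ 0.00556667, n = 360 months
Denominator: 1 − (1 + 0.0668/12)^(−360) = 0.864454
PMT = $454,356.75 × (0.0668/12) / 0.864454
PMT = $2,925.84 per month

PMT = PV × r / (1-(1+r)^(-n)) = $2,925.84/month


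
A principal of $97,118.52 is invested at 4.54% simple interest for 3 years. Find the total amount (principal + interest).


Total amount formula: A = P(1 + rt) = P + P·r·t
Interest: I = P × r × t = $97,118.52 × 0.0454 × 3 = $13,227.54
A = P + I = $97,118.52 + $13,227.54 = $110,346.06

A = P + I = P(1 + rt) = $110,346.06


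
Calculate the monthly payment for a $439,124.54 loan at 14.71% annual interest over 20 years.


Loan payment formula: PMT = PV × r / (1 − (1 + r)^(−n))
Monthly rate r = 0.1471/12 ≈ 0.01225833, n = 240 months
Denominator: 1 − (1 + 0.1471/12)^(−240) = 0.9462877
PMT = $439,124.54 × (0.1471/12) / 0.9462877
PMT = $5,688.48 per month

PMT = PV × r / (1-(1+r)^(-n)) = $5,688.48/month


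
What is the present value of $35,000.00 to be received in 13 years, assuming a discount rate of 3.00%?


Present value formula: PV = FV / (1 + r)^t
PV = $35,000.00 / (1 + 0.03)^13
PV = $35,000.00 / 1.4685337
PV = $23,833.30

PV = FV / (1 + r)^t = $23,833.30


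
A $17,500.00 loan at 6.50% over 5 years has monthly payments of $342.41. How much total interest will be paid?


Total paid over the life of the loan = PMT × n.
Total paid = $342.41 × 60 = $20,544.60
Total interest = total paid − principal = $20,544.60 − $17,500.00 = $3,044.60

Total interest = (PMT × n) - PV = $3,044.60


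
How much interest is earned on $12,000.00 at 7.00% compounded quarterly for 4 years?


Compound interest earned = final amount − principal.
A = P(1 + r/n)^(nt) = $12,000.00 × (1 + 0.07/4)^(4 × 4) = $15,839.15
Interest = A − P = $15,839.15 − $12,000.00 = $3,839.15

Interest = A - P = $3,839.15


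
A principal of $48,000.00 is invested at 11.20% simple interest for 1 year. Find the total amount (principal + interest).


Total amount formula: A = P(1 + rt) = P + P·r·t
Interest: I = P × r × t = $48,000.00 × 0.112 × 1 = $5,376.00
A = P + I = $48,000.00 + $5,376.00 = $53,376.00

A = P + I = P(1 + rt) = $53,376.00


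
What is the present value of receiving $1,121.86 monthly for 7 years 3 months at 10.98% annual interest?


Present value of an ordinary annuity: PV = PMT × (1 − (1 + r)^(−n)) / r
Monthly rate r = 0.1098/12 = 0.00915, n = 87
PV = $1,121.86 × (1 − (1 + 0.1098/12)^(−87)) / (0.1098/12)
PV = $1,121.86 × 59.809483
PV = $67,097.87

PV = PMT × (1-(1+r)^(-n))/r = $67,097.87


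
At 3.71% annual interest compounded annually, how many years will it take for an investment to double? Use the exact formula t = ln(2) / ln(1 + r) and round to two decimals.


Doubling condition: (1 + r)^t = 2
Take ln of both sides: t × ln(1 + r) = ln(2)
t = ln(2) / ln(1 + r)
t = 0.693147 / 0.036428
t = 19.03

t = ln(2) / ln(1 + r) = 19.03 years


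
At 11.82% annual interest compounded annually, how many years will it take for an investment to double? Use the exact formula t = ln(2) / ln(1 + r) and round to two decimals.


Doubling condition: (1 + r)^t = 2
Take ln of both sides: t × ln(1 + r) = ln(2)
t = ln(2) / ln(1 + r)
t = 0.693147 / 0.111720
t = 6.20

t = ln(2) / ln(1 + r) = 6.20 years


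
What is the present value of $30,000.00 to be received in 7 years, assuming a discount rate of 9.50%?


Present value formula: PV = FV / (1 + r)^t
PV = $30,000.00 / (1 + 0.095)^7
PV = $30,000.00 / 1.8875516
PV = $15,893.61

PV = FV / (1 + r)^t = $15,893.61


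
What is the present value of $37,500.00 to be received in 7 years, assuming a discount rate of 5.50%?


Present value formula: PV = FV / (1 + r)^t
PV = $37,500.00 / (1 + 0.055)^7
PV = $37,500.00 / 1.454679
PV = $25,778.88

PV = FV / (1 + r)^t = $25,778.88


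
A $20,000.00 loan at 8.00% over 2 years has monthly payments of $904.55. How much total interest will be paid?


Total paid over the life of the loan = PMT × n.
Total paid = $904.55 × 24 = $21,709.20
Total interest = total paid − principal = $21,709.20 − $20,000.00 = $1,709.20

Total interest = (PMT × n) - PV = $1,709.20


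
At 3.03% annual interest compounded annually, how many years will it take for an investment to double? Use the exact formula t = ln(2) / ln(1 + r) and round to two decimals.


Doubling condition: (1 + r)^t = 2
Take ln of both sides: t × ln(1 + r) = ln(2)
t = ln(2) / ln(1 + r)
t = 0.693147 / 0.029850
t = 23.22

t = ln(2) / ln(1 + r) = 23.22 years


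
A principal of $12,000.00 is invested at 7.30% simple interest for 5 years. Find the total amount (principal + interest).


Total amount formula: A = P(1 + rt) = P + P·r·t
Interest: I = P × r × t = $12,000.00 × 0.073 × 5 = $4,380.00
A = P + I = $12,000.00 + $4,380.00 = $16,380.00

A = P + I = P(1 + rt) = $16,380.00


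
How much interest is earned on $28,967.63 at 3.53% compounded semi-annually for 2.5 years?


Compound interest earned = final amount − principal.
A = P(1 + r/n)^(nt) = $28,967.63 × (1 + 0.0353/2)^(2 × 2.5) = $31,615.87
Interest = A − P = $31,615.87 − $28,967.63 = $2,648.24

Interest = A - P = $2,648.24


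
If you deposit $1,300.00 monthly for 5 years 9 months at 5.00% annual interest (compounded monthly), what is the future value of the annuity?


Future value of an ordinary annuity: FV = PMT × ((1 + r)^n − 1) / r
Monthly rate r = 0.05/12 ≈ 0.00416667, n = 69
FV = $1,300.00 × ((1 + 0.05/12)^69 − 1) / (0.05/12)
FV = $1,300.00 × 79.750698
FV = $103,675.91

FV = PMT × ((1+r)^n - 1)/r = $103,675.91
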